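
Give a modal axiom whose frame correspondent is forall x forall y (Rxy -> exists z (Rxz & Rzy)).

The condition is density. The C4 schema □□p → □p defines it.
Suppose □□p→□p is valid. Take Rxy and set V(p)={w : xR²w}. Then □□p at x, so □p at x, so p at y, i.e. ∃z(Rxz∧Rzy).

□□p → □p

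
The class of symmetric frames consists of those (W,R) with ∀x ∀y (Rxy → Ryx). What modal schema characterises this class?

The condition is symmetry. The B schema s → □◇s defines it.
Suppose s→□◇s is valid. Take Rxy and set V(s)={x}. Then s at x, so □◇s at x, so ◇s at y, so some z with Ryz has s; z=x, i.e. Ryx.

s → □◇s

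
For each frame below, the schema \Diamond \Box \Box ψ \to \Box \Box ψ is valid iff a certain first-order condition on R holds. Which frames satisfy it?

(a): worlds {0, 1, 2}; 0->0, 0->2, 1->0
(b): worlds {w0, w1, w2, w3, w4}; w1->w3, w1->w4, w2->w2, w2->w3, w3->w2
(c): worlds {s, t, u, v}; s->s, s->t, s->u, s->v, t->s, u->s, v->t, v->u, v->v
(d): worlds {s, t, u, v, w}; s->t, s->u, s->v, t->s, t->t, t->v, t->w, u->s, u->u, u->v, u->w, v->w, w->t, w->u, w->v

(c)

This is the axiom for a generalized confluence (Geach) condition; its first-order frame correspondent is \forall x \forall y \forall z ((xRy \wedge x R^2 z) \to \exists w (y R^2 w \wedge z = w)).
(a): fails — 0R2, 0R²0 but no w with 2R²w and 0=w.
(b): fails — w1Rw4, w1R²w2 but no w with w4R²w and w2=w.
(c): ✓.
(d): fails — sRv, sR²s but no w* with vR²w* and s=w*.
Valid on: (c).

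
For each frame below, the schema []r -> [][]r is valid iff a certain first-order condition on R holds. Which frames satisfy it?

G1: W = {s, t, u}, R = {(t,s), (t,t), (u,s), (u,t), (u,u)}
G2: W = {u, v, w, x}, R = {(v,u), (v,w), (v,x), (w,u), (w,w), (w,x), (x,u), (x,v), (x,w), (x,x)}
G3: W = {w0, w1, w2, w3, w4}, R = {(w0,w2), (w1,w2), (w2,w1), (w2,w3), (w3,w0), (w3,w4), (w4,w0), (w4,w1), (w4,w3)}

G1

The schema corresponds to transitivity: forall x forall y forall z (Rxy & Ryz -> Rxz).
G1: ✓.
G2: fails — Rwx and Rxv but not Rwv.
G3: fails — Rw1w2 and Rw2w1 but not Rw1w1.
Valid on: G1.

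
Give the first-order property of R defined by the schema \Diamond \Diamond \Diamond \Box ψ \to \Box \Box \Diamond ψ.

This is a Sahlqvist (Geach-type) schema ◇^3□^1ψ → □^2◇^1ψ.
Minimal-valuation argument: fix x; take any y with xR^3y and any z with xR^2z. Set V(ψ) to the set of worlds R-reachable from y in exactly 1 step. Then □^1ψ holds at y, so the antecedent holds at x; validity forces ◇^1ψ at z, giving a w with zR^1w and yR^1w.
First-order correspondent: \forall x \forall y \forall z ((x R^3 y \wedge x R^2 z) \to \exists w (yRw \wedge zRw)).

\forall x \forall y \forall z ((x R^3 y \wedge x R^2 z) \to \exists w (yRw \wedge zRw))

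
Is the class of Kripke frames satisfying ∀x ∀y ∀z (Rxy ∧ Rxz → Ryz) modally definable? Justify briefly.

Yes — defined by ◇r → □◇r

Yes: it is the Euclidean property, defined by the 5 schema ◇r → □◇r.
Suppose ◇r→□◇r is valid. Take Rxy, Rxz and set V(r)={y}. Then ◇r at x, so □◇r at x, so ◇r at z, so some w with Rzw has r; w=y, i.e. Rzy. By symmetry of the argument, Ryz.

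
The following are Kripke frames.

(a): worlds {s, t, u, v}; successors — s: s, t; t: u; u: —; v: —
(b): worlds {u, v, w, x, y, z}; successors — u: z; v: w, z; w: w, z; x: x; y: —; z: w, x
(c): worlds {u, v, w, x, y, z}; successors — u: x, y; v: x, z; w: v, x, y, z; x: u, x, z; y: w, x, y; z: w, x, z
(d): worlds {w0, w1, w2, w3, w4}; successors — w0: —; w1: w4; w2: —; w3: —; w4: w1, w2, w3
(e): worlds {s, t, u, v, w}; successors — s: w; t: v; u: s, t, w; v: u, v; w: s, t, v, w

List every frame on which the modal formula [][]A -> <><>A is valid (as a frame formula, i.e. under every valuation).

(c), (e)

This is the axiom for a generalized confluence (Geach) condition; its first-order frame correspondent is forall x exists w (x R^2 w & x R^2 w).
(a): fails — at t but no w with tR²w and tR²w.
(b): fails — at y but no t with yR²t and yR²t.
(c): holds.
(d): fails — at w0 but no w with w0R²w and w0R²w.
(e): holds.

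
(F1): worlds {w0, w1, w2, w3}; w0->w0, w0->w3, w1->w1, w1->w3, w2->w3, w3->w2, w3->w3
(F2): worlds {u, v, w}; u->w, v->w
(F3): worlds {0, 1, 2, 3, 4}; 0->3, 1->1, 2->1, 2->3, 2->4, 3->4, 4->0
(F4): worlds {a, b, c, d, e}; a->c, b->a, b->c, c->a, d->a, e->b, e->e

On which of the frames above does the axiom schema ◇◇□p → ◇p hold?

This is the axiom for a generalized confluence (Geach) condition; its first-order frame correspondent is ∀x ∀y (xR²y → ∃w (yRw ∧ xRw)).
(F1): ✓.
(F2): ✓.
(F3): fails — 0R²4 but no w with 4Rw and 0Rw.
(F4): fails — eR²a but no w with aRw and eRw.
Valid on: (F1), (F2).

(F1), (F2)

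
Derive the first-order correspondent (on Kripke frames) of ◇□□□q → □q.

This is a Sahlqvist (Geach-type) schema ◇^1□^3q → □^1◇^0q.
Minimal-valuation argument: fix x; take any y with xR^1y and any z with xR^1z. Set V(q) to the set of worlds R-reachable from y in exactly 3 steps. Then □^3q holds at y, so the antecedent holds at x; validity forces ◇^0q at z, giving a w with zR^0w and yR^3w.
First-order correspondent: ∀x ∀y ∀z ((xRy ∧ xRz) → ∃w (yR³w ∧ z = w)).

∀x ∀y ∀z ((xRy ∧ xRz) → ∃w (yR³w ∧ z = w))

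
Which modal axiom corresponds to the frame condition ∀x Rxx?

□r → r

This is reflexivity; the standard corresponding axiom is T: □r → r.
Suppose □r→r is valid. At any x set V(r)={w : Rxw}. Then □r holds at x, so r holds at x, i.e. Rxx.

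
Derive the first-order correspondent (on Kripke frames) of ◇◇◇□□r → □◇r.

∀x ∀y ∀z ((xR³y ∧ xRz) → ∃w (yR²w ∧ zRw))

This is a Sahlqvist (Geach-type) schema ◇^3□^2r → □^1◇^1r.
Minimal-valuation argument: fix x; take any y with xR^3y and any z with xR^1z. Set V(r) to the set of worlds R-reachable from y in exactly 2 steps. Then □^2r holds at y, so the antecedent holds at x; validity forces ◇^1r at z, giving a w with zR^1w and yR^2w.
First-order correspondent: ∀x ∀y ∀z ((xR³y ∧ xRz) → ∃w (yR²w ∧ zRw)).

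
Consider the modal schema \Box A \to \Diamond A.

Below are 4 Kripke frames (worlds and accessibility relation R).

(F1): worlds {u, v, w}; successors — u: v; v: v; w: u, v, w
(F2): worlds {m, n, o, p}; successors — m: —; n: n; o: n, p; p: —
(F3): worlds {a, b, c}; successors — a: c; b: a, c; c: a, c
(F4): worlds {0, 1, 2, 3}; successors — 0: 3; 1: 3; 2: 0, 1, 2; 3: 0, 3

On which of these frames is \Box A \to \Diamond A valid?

(F1), (F3), (F4)

This is the axiom for seriality; its first-order frame correspondent is \forall x \exists y Rxy.
(F1): holds.
(F2): fails — world m has no successor.
(F3): holds.
(F4): holds.
Valid on: (F1), (F3), (F4).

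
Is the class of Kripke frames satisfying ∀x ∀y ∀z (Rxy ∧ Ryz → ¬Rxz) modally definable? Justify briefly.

Modal frame validity is preserved under surjective bounded morphisms.
The 5-cycle (worlds w0,w1,w2,w3,w4 with w0→w1→w2→w3→w4→w0) is intransitive. Mapping every world to a single reflexive point • is a surjective bounded morphism; the reflexive point is not intransitive (R••∧R•• but R••).
Hence intransitivity is not modally definable.

Not definable by any modal formula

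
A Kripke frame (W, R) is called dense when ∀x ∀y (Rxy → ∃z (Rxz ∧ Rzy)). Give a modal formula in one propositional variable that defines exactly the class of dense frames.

□□s → □s

This is density; the standard corresponding axiom is C4: □□s → □s.
Suppose □□s→□s is valid. Take Rxy and set V(s)={w : xR²w}. Then □□s at x, so □s at x, so s at y, i.e. ∃z(Rxz∧Rzy).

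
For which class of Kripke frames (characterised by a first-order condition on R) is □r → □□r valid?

Transitivity

This is the 4 axiom.
It corresponds to transitivity: ∀x ∀y ∀z (Rxy ∧ Ryz → Rxz).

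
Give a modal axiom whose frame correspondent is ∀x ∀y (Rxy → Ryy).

□(□ψ → ψ)

The condition is shift-reflexivity. The T□ schema □(□ψ → ψ) defines it.
Suppose □(□ψ→ψ) is valid. Take Rxy and set V(ψ)={w : Ryw}. Then at y, □ψ holds; since □(□ψ→ψ) at x, □ψ→ψ at y, so ψ at y, i.e. Ryy.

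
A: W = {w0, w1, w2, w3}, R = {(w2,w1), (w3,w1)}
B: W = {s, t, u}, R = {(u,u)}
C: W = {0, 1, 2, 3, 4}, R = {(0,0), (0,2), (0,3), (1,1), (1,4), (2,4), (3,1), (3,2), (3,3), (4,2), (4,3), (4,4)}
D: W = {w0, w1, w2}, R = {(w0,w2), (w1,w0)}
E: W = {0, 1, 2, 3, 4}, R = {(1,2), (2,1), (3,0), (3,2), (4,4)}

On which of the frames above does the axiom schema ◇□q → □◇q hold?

B

Frame correspondent (Sahlqvist): ∀x ∀y ∀z (Rxy ∧ Rxz → ∃w (Ryw ∧ Rzw)) — i.e. convergence.
A: fails — Rw2w1 and Rw2w1 but w1 and w1 have no common successor.
B: holds.
C: fails — R00 and R02 but 0 and 2 have no common successor.
D: fails — Rw0w2 and Rw0w2 but w2 and w2 have no common successor.
E: fails — R32 and R30 but 2 and 0 have no common successor.
Valid on: B.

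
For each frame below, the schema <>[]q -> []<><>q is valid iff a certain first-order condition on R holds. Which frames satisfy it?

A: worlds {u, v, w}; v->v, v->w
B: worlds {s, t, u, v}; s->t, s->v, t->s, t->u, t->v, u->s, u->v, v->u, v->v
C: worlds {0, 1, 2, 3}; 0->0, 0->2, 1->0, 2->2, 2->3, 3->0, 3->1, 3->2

B, C

Frame correspondent (Sahlqvist): forall x forall y forall z ((xRy & xRz) -> exists w (yRw & z R^2 w)) — i.e. a generalized confluence (Geach) condition.
A: fails — vRv, vRw but no t with vRt and wR²t.
B: ✓.
C: ✓.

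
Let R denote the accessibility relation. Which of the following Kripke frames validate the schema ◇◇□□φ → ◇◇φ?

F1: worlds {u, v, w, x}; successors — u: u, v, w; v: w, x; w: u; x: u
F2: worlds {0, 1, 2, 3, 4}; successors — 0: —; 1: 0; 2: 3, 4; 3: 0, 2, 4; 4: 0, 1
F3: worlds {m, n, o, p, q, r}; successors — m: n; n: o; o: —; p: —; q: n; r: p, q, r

F1

The schema corresponds to a generalized confluence (Geach) condition: ∀x ∀y (xR²y → ∃w (yR²w ∧ xR²w)).
F1: satisfies the condition.
F2: fails — 2R²0 but no w with 0R²w and 2R²w.
F3: fails — mR²o but no w with oR²w and mR²w.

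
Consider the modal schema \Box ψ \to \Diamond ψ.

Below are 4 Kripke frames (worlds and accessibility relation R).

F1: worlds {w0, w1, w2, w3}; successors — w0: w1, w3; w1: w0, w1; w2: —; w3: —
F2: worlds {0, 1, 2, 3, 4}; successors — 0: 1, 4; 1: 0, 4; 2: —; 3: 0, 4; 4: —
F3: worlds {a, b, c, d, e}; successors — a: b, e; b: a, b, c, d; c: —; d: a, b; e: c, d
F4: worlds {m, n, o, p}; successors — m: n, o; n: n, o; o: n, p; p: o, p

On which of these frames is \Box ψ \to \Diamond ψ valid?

Frame correspondent (Sahlqvist): \forall x \exists y Rxy — i.e. seriality.
F1: fails — world w2 has no successor.
F2: fails — world 2 has no successor.
F3: fails — world c has no successor.
F4: condition met.

F4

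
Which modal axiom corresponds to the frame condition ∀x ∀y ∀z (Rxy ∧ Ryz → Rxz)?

□s → □□s

This is transitivity; the standard corresponding axiom is 4: □s → □□s.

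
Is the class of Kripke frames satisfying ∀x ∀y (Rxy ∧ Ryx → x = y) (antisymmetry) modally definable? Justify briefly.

Not definable by any modal formula

Modal frame validity is preserved under surjective bounded morphisms.
The 8-cycle (worlds 0,1,2,3,4,5,6,7 with 0→1→2→3→4→5→6→7→0) is antisymmetric. Sending even-indexed worlds to a and odd-indexed worlds to b is a surjective bounded morphism onto the two-world frame with a↔b, which is not antisymmetric.
Hence antisymmetry is not modally definable.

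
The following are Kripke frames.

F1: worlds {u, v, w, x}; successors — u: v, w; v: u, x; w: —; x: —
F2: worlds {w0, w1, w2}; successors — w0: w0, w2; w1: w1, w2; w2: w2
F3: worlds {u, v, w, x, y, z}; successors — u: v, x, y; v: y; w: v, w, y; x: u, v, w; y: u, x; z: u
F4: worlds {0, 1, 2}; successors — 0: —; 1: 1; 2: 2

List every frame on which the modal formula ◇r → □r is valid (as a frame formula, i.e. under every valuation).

This is the axiom for partial functionality; its first-order frame correspondent is ∀x ∀y ∀z (Rxy ∧ Rxz → y = z).
F1: fails — u sees both v and w.
F2: fails — w0 sees both w0 and w2.
F3: fails — u sees both v and x.
F4: condition met.
Valid on: F4.

F4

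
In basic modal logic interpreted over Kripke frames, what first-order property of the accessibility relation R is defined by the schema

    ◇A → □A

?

Suppose ◇A→□A is valid. Take Rxy, Rxz and set V(A)={y}. Then ◇A at x, so □A at x, so A at z, i.e. z=y.
Conversely, any frame satisfying ∀x ∀y ∀z (Rxy ∧ Rxz → y = z) validates the schema.
So the correspondent is partial functionality.

partial functionality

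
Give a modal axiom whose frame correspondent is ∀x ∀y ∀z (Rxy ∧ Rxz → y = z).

A defining formula is ◇r → □r (the CD axiom).
Suppose ◇r→□r is valid. Take Rxy, Rxz and set V(r)={y}. Then ◇r at x, so □r at x, so r at z, i.e. z=y.

◇r → □r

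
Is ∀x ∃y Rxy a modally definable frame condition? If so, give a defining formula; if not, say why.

Yes, by □q → ◇q

This is a Sahlqvist condition; the D axiom □q → ◇q defines it.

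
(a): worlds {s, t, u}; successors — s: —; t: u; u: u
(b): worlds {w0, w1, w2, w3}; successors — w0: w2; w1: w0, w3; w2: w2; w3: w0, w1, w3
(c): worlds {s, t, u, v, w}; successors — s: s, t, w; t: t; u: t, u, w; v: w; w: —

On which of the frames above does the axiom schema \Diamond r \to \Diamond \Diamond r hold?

(a), (b)

Frame correspondent (Sahlqvist): \forall x \forall y (xRy \to \exists w (y = w \wedge x R^2 w)) — i.e. a generalized confluence (Geach) condition.
(a): holds.
(b): holds.
(c): fails — vRw but no w* with w=w* and vR²w*.
Valid on: (a), (b).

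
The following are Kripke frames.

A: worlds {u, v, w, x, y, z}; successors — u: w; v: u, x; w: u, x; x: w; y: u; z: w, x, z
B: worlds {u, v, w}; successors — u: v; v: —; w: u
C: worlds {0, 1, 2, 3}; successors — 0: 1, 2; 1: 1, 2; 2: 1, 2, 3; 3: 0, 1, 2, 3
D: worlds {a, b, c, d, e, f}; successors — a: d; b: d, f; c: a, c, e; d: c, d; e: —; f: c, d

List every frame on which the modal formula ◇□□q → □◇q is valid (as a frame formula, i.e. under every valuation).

C

The schema corresponds to a generalized confluence (Geach) condition: ∀x ∀y ∀z ((xRy ∧ xRz) → ∃w (yR²w ∧ zRw)).
A: fails — uRw, uRw but no t with wR²t and wRt.
B: fails — uRv, uRv but no t with vR²t and vRt.
C: holds.
D: fails — cRa, cRe but no w with aR²w and eRw.
Valid on: C.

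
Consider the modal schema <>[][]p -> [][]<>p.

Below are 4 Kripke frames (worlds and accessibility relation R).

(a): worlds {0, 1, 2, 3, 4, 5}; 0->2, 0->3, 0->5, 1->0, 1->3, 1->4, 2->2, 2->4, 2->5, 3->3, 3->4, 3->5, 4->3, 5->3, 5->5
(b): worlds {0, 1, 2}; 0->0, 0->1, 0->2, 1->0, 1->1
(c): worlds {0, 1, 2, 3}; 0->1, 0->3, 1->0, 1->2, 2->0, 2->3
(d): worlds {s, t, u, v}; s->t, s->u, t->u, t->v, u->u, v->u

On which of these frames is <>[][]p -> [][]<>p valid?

The schema corresponds to a generalized confluence (Geach) condition: forall x forall y forall z ((xRy & x R^2 z) -> exists w (y R^2 w & zRw)).
(a): ✓.
(b): fails — 0R0, 0R²2 but no w with 0R²w and 2Rw.
(c): fails — 0R3, 0R²0 but no w with 3R²w and 0Rw.
(d): ✓.

(a), (d)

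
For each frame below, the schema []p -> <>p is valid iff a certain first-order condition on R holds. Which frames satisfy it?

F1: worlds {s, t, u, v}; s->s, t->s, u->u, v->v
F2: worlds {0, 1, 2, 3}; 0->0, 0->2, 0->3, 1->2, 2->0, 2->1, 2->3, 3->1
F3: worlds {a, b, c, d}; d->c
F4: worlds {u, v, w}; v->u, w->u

F1, F2

Frame correspondent (Sahlqvist): forall x exists y Rxy — i.e. seriality.
F1: satisfies the condition.
F2: satisfies the condition.
F3: fails — world a has no successor.
F4: fails — world u has no successor.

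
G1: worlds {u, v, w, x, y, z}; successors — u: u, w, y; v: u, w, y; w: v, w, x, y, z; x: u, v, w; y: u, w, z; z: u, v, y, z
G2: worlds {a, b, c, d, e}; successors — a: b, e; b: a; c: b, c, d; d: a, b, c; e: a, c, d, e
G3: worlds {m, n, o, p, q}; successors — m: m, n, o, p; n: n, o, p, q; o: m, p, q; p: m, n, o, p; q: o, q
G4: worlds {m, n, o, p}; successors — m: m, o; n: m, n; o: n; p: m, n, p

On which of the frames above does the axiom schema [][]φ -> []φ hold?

G1, G3, G4

This is the axiom for density; its first-order frame correspondent is forall x forall y (Rxy -> exists z (Rxz & Rzy)).
G1: holds.
G2: fails — Rab but no z with Raz and Rzb.
G3: holds.
G4: holds.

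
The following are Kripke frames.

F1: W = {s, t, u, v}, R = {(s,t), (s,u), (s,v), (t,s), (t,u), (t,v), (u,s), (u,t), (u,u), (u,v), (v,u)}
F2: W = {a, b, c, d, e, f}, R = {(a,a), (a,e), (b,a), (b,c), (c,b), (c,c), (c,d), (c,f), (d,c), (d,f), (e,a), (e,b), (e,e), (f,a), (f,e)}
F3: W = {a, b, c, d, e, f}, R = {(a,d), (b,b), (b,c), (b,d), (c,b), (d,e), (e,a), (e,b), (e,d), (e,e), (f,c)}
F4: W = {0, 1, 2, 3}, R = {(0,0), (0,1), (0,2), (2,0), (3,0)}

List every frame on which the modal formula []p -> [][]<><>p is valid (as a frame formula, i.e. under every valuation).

Frame correspondent (Sahlqvist): forall x forall z (x R^2 z -> exists w (xRw & z R^2 w)) — i.e. a generalized confluence (Geach) condition.
F1: satisfies the condition.
F2: fails — dR²a but no w with dRw and aR²w.
F3: satisfies the condition.
F4: fails — 0R²1 but no w with 0Rw and 1R²w.

F1, F3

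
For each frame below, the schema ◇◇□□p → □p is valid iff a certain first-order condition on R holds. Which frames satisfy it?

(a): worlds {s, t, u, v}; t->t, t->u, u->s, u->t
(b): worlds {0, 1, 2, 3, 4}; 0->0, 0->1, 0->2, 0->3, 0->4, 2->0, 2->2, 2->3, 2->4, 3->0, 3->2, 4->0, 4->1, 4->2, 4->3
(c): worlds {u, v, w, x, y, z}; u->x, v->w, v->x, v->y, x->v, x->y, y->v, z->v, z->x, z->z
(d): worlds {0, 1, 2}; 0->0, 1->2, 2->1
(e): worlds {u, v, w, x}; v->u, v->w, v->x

(e)

This is the axiom for a generalized confluence (Geach) condition; its first-order frame correspondent is ∀x ∀y ∀z ((xR²y ∧ xRz) → ∃w (yR²w ∧ z = w)).
(a): fails — tR²s, tRt but no w with sR²w and t=w.
(b): fails — 0R²1, 0R0 but no w with 1R²w and 0=w.
(c): fails — uR²v, uRx but no t with vR²t and x=t.
(d): fails — 1R²1, 1R2 but no w with 1R²w and 2=w.
(e): ✓.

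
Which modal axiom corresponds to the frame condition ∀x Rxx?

□r → r

This is reflexivity; the standard corresponding axiom is T: □r → r.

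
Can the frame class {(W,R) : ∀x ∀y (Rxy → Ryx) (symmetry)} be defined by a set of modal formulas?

This is a Sahlqvist condition; the B axiom p → □◇p defines it.

Definable; p → □◇p defines it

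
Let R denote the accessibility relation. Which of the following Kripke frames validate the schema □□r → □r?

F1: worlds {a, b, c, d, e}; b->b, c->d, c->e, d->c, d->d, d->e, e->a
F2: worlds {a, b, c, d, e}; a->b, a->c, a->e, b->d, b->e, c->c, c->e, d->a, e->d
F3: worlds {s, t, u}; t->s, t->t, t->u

F3

The schema corresponds to density: ∀x ∀y (Rxy → ∃z (Rxz ∧ Rzy)).
F1: fails — Rea but no z with Rez and Rza.
F2: fails — Rab but no z with Raz and Rzb.
F3: holds.
Valid on: F3.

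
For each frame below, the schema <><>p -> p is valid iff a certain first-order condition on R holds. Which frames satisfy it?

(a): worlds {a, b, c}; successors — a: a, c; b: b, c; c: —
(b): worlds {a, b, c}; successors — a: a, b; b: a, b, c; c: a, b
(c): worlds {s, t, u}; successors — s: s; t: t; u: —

This is the axiom for a generalized confluence (Geach) condition; its first-order frame correspondent is forall x forall y (x R^2 y -> exists w (y = w & x = w)).
(a): fails — aR²c but c ≠ a.
(b): fails — aR²b but b ≠ a.
(c): condition met.

(c)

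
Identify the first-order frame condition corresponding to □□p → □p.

density: ∀x ∀y (Rxy → ∃z (Rxz ∧ Rzy))

Suppose □□p→□p is valid. Take Rxy and set V(p)={w : xR²w}. Then □□p at x, so □p at x, so p at y, i.e. ∃z(Rxz∧Rzy).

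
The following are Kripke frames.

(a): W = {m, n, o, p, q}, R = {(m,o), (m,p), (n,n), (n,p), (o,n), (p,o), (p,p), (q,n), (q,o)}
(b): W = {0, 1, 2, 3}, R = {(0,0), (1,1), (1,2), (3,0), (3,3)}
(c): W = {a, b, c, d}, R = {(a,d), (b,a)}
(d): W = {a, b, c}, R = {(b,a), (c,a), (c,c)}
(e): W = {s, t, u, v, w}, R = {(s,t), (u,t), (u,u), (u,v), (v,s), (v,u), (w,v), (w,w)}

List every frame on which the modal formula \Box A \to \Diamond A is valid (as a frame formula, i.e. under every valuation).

This is the axiom for seriality; its first-order frame correspondent is \forall x \exists y Rxy.
(a): holds.
(b): fails — world 2 has no successor.
(c): fails — world c has no successor.
(d): fails — world a has no successor.
(e): fails — world t has no successor.

(a)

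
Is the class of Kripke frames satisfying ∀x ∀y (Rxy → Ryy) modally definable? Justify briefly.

The condition is shift-reflexivity. A defining modal formula is □(□q → q).
Suppose □(□q→q) is valid. Take Rxy and set V(q)={w : Ryw}. Then at y, □q holds; since □(□q→q) at x, □q→q at y, so q at y, i.e. Ryy.

Yes, by □(□q → q)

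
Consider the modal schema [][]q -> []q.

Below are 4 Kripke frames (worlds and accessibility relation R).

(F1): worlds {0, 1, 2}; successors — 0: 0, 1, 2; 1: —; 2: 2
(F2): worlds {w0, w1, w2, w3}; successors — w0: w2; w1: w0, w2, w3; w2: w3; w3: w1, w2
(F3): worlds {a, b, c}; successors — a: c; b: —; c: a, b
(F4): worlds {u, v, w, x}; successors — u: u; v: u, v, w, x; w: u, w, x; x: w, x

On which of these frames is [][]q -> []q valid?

The schema corresponds to density: forall x forall y (Rxy -> exists z (Rxz & Rzy)).
(F1): satisfies the condition.
(F2): fails — Rw1w0 but no z with Rw1z and Rzw0.
(F3): fails — Rac but no z with Raz and Rzc.
(F4): satisfies the condition.

(F1), (F4)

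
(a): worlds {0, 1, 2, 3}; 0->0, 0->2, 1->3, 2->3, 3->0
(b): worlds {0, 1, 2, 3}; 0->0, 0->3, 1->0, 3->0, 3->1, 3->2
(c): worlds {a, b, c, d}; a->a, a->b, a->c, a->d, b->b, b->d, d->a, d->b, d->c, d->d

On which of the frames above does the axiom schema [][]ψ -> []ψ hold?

(c)

The schema corresponds to density: forall x forall y (Rxy -> exists z (Rxz & Rzy)).
(a): fails — R23 but no z with R2z and Rz3.
(b): fails — R32 but no z with R3z and Rz2.
(c): ✓.
Valid on: (c).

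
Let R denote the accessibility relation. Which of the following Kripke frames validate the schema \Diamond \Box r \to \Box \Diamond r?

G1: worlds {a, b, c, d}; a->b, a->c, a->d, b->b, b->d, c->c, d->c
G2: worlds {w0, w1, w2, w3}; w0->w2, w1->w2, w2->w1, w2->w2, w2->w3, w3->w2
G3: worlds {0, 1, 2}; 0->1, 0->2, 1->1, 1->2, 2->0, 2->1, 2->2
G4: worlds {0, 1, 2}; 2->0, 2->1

G2, G3

The schema corresponds to convergence: \forall x \forall y \forall z (Rxy \wedge Rxz \to \exists w (Ryw \wedge Rzw)).
G1: fails — Rab and Rac but b and c have no common successor.
G2: condition met.
G3: condition met.
G4: fails — R20 and R20 but 0 and 0 have no common successor.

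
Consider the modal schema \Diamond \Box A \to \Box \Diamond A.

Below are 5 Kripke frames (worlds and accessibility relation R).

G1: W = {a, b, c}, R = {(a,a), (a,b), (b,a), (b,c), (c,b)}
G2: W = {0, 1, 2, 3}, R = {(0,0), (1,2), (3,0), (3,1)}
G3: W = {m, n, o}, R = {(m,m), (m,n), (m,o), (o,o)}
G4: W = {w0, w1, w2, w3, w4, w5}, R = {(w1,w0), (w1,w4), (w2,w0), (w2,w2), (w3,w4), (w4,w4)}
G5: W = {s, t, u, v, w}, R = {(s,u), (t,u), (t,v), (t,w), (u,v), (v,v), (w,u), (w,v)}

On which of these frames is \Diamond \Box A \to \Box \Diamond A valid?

Frame correspondent (Sahlqvist): \forall x \forall y \forall z (Rxy \wedge Rxz \to \exists w (Ryw \wedge Rzw)) — i.e. convergence.
G1: satisfies the condition.
G2: fails — R12 and R12 but 2 and 2 have no common successor.
G3: fails — Rmn and Rmn but n and n have no common successor.
G4: fails — Rw1w0 and Rw1w0 but w0 and w0 have no common successor.
G5: satisfies the condition.

G1, G5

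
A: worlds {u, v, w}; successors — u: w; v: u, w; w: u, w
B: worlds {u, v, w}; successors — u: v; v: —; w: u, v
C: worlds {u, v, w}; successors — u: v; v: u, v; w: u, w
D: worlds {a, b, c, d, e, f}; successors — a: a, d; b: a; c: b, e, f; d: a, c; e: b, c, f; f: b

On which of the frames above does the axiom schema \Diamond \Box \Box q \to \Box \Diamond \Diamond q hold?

This is the axiom for a generalized confluence (Geach) condition; its first-order frame correspondent is \forall x \forall y \forall z ((xRy \wedge xRz) \to \exists w (y R^2 w \wedge z R^2 w)).
A: holds.
B: fails — uRv, uRv but no t with vR²t and vR²t.
C: holds.
D: holds.
Valid on: A, C, D.

A, C, D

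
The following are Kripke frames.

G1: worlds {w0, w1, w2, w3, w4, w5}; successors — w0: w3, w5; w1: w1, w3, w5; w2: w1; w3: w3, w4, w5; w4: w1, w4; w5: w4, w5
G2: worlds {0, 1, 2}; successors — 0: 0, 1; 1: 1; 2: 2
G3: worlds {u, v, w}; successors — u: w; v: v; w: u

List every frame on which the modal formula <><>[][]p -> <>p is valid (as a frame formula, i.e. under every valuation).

G1, G2

The schema corresponds to a generalized confluence (Geach) condition: forall x forall y (x R^2 y -> exists w (y R^2 w & xRw)).
G1: condition met.
G2: condition met.
G3: fails — uR²u but no t with uR²t and uRt.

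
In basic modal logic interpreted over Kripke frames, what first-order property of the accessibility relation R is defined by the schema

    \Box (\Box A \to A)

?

Suppose □(□A→A) is valid. Take Rxy and set V(A)={w : Ryw}. Then at y, □A holds; since □(□A→A) at x, □A→A at y, so A at y, i.e. Ryy.
Conversely, any frame satisfying \forall x \forall y (Rxy \to Ryy) validates the schema.
So the correspondent is shift-reflexivity.

shift-reflexivity: \forall x \forall y (Rxy \to Ryy)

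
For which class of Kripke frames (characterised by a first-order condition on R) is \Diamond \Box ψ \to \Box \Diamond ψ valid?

convergence: \forall x \forall y \forall z (Rxy \wedge Rxz \to \exists w (Ryw \wedge Rzw))

Suppose ◇□ψ→□◇ψ is valid. Take Rxy, Rxz and set V(ψ)={w : Ryw}. Then □ψ at y so ◇□ψ at x, so □◇ψ at x, so ◇ψ at z, giving w with Rzw and Ryw.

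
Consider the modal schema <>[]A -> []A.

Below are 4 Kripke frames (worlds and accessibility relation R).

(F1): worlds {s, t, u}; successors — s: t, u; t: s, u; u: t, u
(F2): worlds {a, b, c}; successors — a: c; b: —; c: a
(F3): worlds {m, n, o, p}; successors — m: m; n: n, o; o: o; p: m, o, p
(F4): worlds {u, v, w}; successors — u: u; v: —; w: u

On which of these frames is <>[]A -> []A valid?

(F4)

This is the axiom for the Euclidean property; its first-order frame correspondent is forall x forall y forall z (Rxy & Rxz -> Ryz).
(F1): fails — Rst and Rst but not Rtt.
(F2): fails — Rac and Rac but not Rcc.
(F3): fails — Rno and Rnn but not Ron.
(F4): ✓.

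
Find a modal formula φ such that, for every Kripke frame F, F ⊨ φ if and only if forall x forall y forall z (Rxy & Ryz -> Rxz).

A defining formula is □q → □□q (the 4 axiom).

□q → □□q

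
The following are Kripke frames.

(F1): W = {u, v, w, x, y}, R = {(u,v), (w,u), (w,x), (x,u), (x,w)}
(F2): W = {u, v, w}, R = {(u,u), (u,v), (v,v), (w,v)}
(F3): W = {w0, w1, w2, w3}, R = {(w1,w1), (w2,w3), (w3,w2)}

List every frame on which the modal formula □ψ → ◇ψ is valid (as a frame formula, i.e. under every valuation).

(F2)

This is the axiom for seriality; its first-order frame correspondent is ∀x ∃y Rxy.
(F1): fails — world v has no successor.
(F2): condition met.
(F3): fails — world w0 has no successor.
Valid on: (F2).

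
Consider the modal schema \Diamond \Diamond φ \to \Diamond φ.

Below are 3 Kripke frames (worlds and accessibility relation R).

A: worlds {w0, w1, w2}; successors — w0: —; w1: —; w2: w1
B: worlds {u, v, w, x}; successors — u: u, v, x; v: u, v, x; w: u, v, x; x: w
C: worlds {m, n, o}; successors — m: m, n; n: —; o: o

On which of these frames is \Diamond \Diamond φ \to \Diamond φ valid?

A, C

The schema corresponds to transitivity: \forall x \forall y \forall z (Rxy \wedge Ryz \to Rxz).
A: satisfies the condition.
B: fails — Rxw and Rwu but not Rxu.
C: satisfies the condition.
Valid on: A, C.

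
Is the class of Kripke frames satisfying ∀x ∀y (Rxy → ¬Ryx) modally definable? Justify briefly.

If a class were modally definable it would be closed under surjective bounded morphisms (Goldblatt–Thomason).
The 5-cycle (worlds w0,w1,w2,w3,w4 with w0→w1→w2→w3→w4→w0) is asymmetric. Mapping every world to a single reflexive point • is a surjective bounded morphism, and the reflexive point is not asymmetric (R•• but asymmetry requires ¬R••).
So no modal formula (or set of formulas) defines exactly the asymmetric frames.

Not modally definable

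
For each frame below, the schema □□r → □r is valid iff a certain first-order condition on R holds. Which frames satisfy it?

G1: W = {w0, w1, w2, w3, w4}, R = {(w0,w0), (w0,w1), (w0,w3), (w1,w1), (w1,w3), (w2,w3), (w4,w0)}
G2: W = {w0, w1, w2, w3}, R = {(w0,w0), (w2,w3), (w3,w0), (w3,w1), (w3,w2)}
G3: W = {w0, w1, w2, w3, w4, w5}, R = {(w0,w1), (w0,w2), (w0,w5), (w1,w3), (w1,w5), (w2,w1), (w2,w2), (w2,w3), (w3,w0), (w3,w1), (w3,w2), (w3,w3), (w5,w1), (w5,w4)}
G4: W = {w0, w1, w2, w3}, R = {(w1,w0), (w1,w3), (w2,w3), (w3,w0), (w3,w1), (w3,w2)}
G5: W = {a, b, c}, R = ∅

G5

The schema corresponds to density: ∀x ∀y (Rxy → ∃z (Rxz ∧ Rzy)).
G1: fails — Rw2w3 but no z with Rw2z and Rzw3.
G2: fails — Rw3w1 but no z with Rw3z and Rzw1.
G3: fails — Rw1w5 but no z with Rw1z and Rzw5.
G4: fails — Rw3w1 but no z with Rw3z and Rzw1.
G5: holds.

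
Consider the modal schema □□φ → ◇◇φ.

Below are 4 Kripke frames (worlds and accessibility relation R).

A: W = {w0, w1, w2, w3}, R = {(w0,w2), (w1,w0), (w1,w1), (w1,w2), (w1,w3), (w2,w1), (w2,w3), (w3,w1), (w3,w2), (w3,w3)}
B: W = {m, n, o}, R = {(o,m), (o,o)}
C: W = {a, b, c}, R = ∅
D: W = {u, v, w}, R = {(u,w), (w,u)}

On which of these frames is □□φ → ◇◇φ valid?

Frame correspondent (Sahlqvist): ∀x ∃w (xR²w ∧ xR²w) — i.e. a generalized confluence (Geach) condition.
A: ✓.
B: fails — at m but no w with mR²w and mR²w.
C: fails — at a but no w with aR²w and aR²w.
D: fails — at v but no t with vR²t and vR²t.
Valid on: A.

A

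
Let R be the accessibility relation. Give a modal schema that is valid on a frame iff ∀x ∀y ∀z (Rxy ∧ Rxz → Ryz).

The condition is the Euclidean property. The 5 schema ◇ψ → □◇ψ defines it.
Suppose ◇ψ→□◇ψ is valid. Take Rxy, Rxz and set V(ψ)={y}. Then ◇ψ at x, so □◇ψ at x, so ◇ψ at z, so some w with Rzw has ψ; w=y, i.e. Rzy. By symmetry of the argument, Ryz.

◇ψ → □◇ψ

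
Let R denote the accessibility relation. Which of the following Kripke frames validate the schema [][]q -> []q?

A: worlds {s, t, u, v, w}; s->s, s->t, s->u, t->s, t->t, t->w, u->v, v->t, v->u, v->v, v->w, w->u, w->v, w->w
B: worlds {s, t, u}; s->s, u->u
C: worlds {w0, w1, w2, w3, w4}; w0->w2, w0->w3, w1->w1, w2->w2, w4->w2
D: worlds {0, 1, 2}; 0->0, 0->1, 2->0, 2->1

A, B, D

This is the axiom for density; its first-order frame correspondent is forall x forall y (Rxy -> exists z (Rxz & Rzy)).
A: ✓.
B: ✓.
C: fails — Rw0w3 but no z with Rw0z and Rzw3.
D: ✓.
Valid on: A, B, D.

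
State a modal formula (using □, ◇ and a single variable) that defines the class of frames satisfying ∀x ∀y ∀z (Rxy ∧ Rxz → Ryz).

This is the Euclidean property; the standard corresponding axiom is 5: ◇ψ → □◇ψ.
Suppose ◇ψ→□◇ψ is valid. Take Rxy, Rxz and set V(ψ)={y}. Then ◇ψ at x, so □◇ψ at x, so ◇ψ at z, so some w with Rzw has ψ; w=y, i.e. Rzy. By symmetry of the argument, Ryz.

◇ψ → □◇ψ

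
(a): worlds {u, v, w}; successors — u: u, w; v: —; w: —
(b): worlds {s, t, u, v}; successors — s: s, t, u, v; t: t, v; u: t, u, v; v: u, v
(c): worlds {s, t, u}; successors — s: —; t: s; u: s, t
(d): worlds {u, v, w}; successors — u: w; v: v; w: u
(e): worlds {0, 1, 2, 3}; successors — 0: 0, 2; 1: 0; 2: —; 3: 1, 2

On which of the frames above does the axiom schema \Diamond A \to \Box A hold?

(d)

This is the axiom for partial functionality; its first-order frame correspondent is \forall x \forall y \forall z (Rxy \wedge Rxz \to y = z).
(a): fails — u sees both u and w.
(b): fails — s sees both s and t.
(c): fails — u sees both s and t.
(d): condition met.
(e): fails — 0 sees both 0 and 2.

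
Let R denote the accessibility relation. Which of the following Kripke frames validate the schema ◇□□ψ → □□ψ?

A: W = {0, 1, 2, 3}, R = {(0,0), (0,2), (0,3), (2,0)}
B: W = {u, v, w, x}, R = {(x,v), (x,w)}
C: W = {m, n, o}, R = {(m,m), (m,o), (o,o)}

This is the axiom for a generalized confluence (Geach) condition; its first-order frame correspondent is ∀x ∀y ∀z ((xRy ∧ xR²z) → ∃w (yR²w ∧ z = w)).
A: fails — 0R3, 0R²0 but no w with 3R²w and 0=w.
B: holds.
C: fails — mRo, mR²m but no w with oR²w and m=w.

B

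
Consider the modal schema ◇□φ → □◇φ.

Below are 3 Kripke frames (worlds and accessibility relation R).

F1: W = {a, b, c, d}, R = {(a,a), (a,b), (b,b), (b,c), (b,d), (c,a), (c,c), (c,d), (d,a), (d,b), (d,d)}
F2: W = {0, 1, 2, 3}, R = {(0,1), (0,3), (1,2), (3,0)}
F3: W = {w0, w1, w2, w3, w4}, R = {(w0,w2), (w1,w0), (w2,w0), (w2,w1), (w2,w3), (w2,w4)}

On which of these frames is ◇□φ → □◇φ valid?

F1

This is the axiom for convergence; its first-order frame correspondent is ∀x ∀y ∀z (Rxy ∧ Rxz → ∃w (Ryw ∧ Rzw)).
F1: holds.
F2: fails — R01 and R03 but 1 and 3 have no common successor.
F3: fails — Rw2w4 and Rw2w4 but w4 and w4 have no common successor.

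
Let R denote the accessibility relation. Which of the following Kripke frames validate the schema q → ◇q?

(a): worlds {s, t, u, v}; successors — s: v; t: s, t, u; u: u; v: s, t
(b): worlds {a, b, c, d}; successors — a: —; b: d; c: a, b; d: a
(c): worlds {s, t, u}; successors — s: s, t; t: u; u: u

none

This is the axiom for a generalized confluence (Geach) condition; its first-order frame correspondent is ∀x ∃w (x = w ∧ xRw).
(a): fails — at s but no w with s=w and sRw.
(b): fails — at a but no w with a=w and aRw.
(c): fails — at t but no w with t=w and tRw.
Valid on no frame.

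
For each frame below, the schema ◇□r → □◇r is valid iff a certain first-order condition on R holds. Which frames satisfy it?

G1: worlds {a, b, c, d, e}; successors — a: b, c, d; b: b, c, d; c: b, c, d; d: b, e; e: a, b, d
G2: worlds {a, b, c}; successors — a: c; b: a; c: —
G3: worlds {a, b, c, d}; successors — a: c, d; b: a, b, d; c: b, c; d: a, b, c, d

G1, G3

Frame correspondent (Sahlqvist): ∀x ∀y ∀z (Rxy ∧ Rxz → ∃w (Ryw ∧ Rzw)) — i.e. convergence.
G1: satisfies the condition.
G2: fails — Rac and Rac but c and c have no common successor.
G3: satisfies the condition.
Valid on: G1, G3.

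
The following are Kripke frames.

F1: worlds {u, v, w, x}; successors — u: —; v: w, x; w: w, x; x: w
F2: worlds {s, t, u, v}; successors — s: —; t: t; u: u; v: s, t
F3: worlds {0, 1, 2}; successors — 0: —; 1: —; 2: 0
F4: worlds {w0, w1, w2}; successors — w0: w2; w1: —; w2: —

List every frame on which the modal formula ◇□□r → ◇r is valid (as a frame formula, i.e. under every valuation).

F1

The schema corresponds to a generalized confluence (Geach) condition: ∀x ∀y (xRy → ∃w (yR²w ∧ xRw)).
F1: condition met.
F2: fails — vRs but no w with sR²w and vRw.
F3: fails — 2R0 but no w with 0R²w and 2Rw.
F4: fails — w0Rw2 but no w with w2R²w and w0Rw.
Valid on: F1.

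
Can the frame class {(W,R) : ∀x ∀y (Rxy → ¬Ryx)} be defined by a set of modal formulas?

Modal frame validity is preserved under surjective bounded morphisms.
The 4-cycle (worlds s,t,u,v with s→t→u→v→s) is asymmetric. Mapping every world to a single reflexive point • is a surjective bounded morphism, and the reflexive point is not asymmetric (R•• but asymmetry requires ¬R••).
Hence asymmetry is not modally definable.

Not definable by any modal formula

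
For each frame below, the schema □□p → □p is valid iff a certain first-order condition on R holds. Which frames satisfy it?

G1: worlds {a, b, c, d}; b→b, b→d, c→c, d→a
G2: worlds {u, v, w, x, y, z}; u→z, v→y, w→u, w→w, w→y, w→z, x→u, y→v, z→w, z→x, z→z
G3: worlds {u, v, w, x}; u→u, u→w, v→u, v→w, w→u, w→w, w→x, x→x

G3

This is the axiom for density; its first-order frame correspondent is ∀x ∀y (Rxy → ∃z (Rxz ∧ Rzy)).
G1: fails — Rda but no z with Rdz and Rza.
G2: fails — Rxu but no t with Rxt and Rtu.
G3: condition met.
Valid on: G3.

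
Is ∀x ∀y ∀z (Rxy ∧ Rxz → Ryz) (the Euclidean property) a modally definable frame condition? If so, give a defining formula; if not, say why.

Yes — defined by ◇p → □◇p

The condition is the Euclidean property. A defining modal formula is ◇p → □◇p.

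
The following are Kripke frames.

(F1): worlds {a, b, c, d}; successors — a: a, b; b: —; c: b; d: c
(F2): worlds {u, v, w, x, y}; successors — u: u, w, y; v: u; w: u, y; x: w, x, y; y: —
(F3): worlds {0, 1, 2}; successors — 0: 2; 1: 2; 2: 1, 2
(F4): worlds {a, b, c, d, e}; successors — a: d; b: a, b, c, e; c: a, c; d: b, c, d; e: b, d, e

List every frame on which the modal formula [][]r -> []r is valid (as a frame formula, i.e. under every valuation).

Frame correspondent (Sahlqvist): forall x forall y (Rxy -> exists z (Rxz & Rzy)) — i.e. density.
(F1): fails — Rcb but no z with Rcz and Rzb.
(F2): ✓.
(F3): ✓.
(F4): ✓.
Valid on: (F2), (F3), (F4).

(F2), (F3), (F4)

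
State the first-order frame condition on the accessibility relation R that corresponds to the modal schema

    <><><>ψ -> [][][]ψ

forall x forall y forall z ((x R^3 y & x R^3 z) -> exists w (y = w & z = w))

This is a Sahlqvist (Geach-type) schema ◇^3□^0ψ → □^3◇^0ψ.
Minimal-valuation argument: fix x; take any y with xR^3y and any z with xR^3z. Set V(ψ) to the set of worlds R-reachable from y in exactly 0 steps. Then □^0ψ holds at y, so the antecedent holds at x; validity forces ◇^0ψ at z, giving a w with zR^0w and yR^0w.
First-order correspondent: forall x forall y forall z ((x R^3 y & x R^3 z) -> exists w (y = w & z = w)).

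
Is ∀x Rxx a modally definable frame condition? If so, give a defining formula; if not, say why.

Yes, by □p → p

This is a Sahlqvist condition; the T axiom □p → p defines it.
Suppose □p→p is valid. At any x set V(p)={w : Rxw}. Then □p holds at x, so p holds at x, i.e. Rxx.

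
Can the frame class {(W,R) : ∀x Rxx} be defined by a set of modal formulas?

This is a Sahlqvist condition; the T axiom □p → p defines it.
Suppose □p→p is valid. At any x set V(p)={w : Rxw}. Then □p holds at x, so p holds at x, i.e. Rxx.

Yes — defined by □p → p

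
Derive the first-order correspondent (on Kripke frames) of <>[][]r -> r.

forall x forall y (xRy -> exists w (y R^2 w & x = w))

This is a Sahlqvist (Geach-type) schema ◇^1□^2r → □^0◇^0r.
Minimal-valuation argument: fix x; take any y with xR^1y and any z with xR^0z. Set V(r) to the set of worlds R-reachable from y in exactly 2 steps. Then □^2r holds at y, so the antecedent holds at x; validity forces ◇^0r at z, giving a w with zR^0w and yR^2w.
First-order correspondent: forall x forall y (xRy -> exists w (y R^2 w & x = w)).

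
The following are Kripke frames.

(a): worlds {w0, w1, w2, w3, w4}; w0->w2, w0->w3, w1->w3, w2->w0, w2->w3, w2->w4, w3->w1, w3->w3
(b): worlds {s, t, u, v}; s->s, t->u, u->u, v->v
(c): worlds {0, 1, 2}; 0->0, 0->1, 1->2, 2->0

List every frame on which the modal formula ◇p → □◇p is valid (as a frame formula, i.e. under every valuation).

The schema corresponds to the Euclidean property: ∀x ∀y ∀z (Rxy ∧ Rxz → Ryz).
(a): fails — Rw0w2 and Rw0w2 but not Rw2w2.
(b): holds.
(c): fails — R01 and R00 but not R10.

(b)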